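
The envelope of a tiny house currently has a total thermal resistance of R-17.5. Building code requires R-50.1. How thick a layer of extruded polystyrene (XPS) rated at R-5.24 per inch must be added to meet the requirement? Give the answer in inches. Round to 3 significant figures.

6.22 in

ΔR = 50.1 − 17.5 = 32.6 ft²·°F·h/BTU
L = ΔR / (R/in) = 32.6/5.24 = 6.221 in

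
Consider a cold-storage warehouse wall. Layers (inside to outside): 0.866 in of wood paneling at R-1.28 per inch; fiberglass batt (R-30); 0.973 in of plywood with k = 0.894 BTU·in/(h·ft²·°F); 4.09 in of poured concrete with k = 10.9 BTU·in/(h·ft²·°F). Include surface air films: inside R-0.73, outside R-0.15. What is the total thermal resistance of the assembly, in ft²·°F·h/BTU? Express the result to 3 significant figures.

33.5 ft²·°F·h/BTU

0.866 × 1.28 = 1.108
0.973/0.894 = 1.088
4.09/10.9 = 0.3752
R_total = 0.73 + 1.108 + 30 + 1.088 + 0.3752 + 0.15 = 33.45 ft²·°F·h/BTU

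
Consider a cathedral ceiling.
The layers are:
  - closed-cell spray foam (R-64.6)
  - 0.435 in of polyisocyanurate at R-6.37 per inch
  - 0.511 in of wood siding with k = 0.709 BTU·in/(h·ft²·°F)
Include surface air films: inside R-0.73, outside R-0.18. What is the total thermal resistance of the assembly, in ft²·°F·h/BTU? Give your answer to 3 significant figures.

69.0 ft²·°F·h/BTU

0.435 × 6.37 = 2.771
0.511/0.709 = 0.7207
R_total = 0.73 + 64.6 + 2.771 + 0.7207 + 0.18 = 69 ft²·°F·h/BTU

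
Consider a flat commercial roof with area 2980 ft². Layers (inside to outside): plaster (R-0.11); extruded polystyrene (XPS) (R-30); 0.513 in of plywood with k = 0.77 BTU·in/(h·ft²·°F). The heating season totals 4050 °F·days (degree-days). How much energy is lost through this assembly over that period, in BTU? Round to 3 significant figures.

0.513/0.77 = 0.6662
R_total = 0.11 + 30 + 0.6662 = 30.78 ft²·°F·h/BTU
E = A × HDD × 24 / R = 2980 × 4050 × 24 / 30.78 = 9412000 BTU

9410000 BTU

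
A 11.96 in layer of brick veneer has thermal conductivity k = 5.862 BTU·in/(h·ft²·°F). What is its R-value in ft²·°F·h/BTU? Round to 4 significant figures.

2.040 ft²·°F·h/BTU

R = L/k = 11.96/5.862 = 2.0403 ft²·°F·h/BTU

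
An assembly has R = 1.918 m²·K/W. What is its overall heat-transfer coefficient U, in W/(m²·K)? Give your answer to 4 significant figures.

U = 1/R = 1/1.918 = 0.52138

0.5214 W/(m²·K)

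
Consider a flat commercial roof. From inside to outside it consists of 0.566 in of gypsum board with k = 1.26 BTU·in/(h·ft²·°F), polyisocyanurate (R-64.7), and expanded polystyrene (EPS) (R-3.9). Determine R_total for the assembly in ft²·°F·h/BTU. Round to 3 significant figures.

0.566/1.26 = 0.4492
R_total = 0.4492 + 64.7 + 3.9 = 69.05 ft²·°F·h/BTU

69.0 ft²·°F·h/BTU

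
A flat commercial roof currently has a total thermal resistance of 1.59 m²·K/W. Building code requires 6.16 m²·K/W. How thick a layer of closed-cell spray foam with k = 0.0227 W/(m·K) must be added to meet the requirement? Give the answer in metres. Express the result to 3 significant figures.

0.104 m

ΔR = 6.16 − 1.59 = 4.57 m²·K/W
L = ΔR × k = 4.57 × 0.0227 = 0.1037 m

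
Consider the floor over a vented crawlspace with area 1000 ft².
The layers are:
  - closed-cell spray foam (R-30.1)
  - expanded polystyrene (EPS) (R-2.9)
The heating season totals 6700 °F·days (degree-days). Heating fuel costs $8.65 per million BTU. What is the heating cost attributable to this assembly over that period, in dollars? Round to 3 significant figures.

42.1 dollars

R_total = 30.1 + 2.9 = 33 ft²·°F·h/BTU
E = A × HDD × 24 / R = 1000 × 6700 × 24 / 33 = 4873000 BTU
Cost = 4873000/10⁶ × 8.65 = $42.15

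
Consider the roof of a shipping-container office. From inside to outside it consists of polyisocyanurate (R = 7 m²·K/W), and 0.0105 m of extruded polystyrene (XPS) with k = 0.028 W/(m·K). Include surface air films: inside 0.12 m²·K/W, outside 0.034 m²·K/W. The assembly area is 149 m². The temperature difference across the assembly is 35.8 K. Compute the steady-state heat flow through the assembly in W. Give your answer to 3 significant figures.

0.0105/0.028 = 0.375
R_total = 0.12 + 7 + 0.375 + 0.034 = 7.529 m²·K/W
Q = A·ΔT/R = 149 × 35.8 / 7.529 = 708.5 W

708 W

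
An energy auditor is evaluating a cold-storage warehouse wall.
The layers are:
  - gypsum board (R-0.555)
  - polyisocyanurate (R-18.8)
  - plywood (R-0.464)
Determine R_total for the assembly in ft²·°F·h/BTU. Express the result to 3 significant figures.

19.8 ft²·°F·h/BTU

R_total = 0.555 + 18.8 + 0.464 = 19.82 ft²·°F·h/BTU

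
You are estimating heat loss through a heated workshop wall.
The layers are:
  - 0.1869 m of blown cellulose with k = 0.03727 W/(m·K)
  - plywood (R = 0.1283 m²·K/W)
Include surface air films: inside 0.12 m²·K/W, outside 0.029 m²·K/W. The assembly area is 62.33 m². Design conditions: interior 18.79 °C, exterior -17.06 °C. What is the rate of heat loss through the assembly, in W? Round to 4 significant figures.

422.2 W

0.1869/0.03727 = 5.0148
R_total = 0.12 + 5.0148 + 0.1283 + 0.029 = 5.2921 m²·K/W
Q = A·ΔT/R = 62.33 × (18.79 − (-17.06)) / 5.2921 = 422.24 W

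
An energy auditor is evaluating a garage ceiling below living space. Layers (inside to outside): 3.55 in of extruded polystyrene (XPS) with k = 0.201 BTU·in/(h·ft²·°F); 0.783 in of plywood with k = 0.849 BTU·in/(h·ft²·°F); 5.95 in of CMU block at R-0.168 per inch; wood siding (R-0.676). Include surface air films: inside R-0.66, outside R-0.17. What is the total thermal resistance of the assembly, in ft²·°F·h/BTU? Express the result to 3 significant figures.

21.1 ft²·°F·h/BTU

3.55/0.201 = 17.66
0.783/0.849 = 0.9223
5.95 × 0.168 = 0.9996
R_total = 0.66 + 17.66 + 0.9223 + 0.9996 + 0.676 + 0.17 = 21.09 ft²·°F·h/BTU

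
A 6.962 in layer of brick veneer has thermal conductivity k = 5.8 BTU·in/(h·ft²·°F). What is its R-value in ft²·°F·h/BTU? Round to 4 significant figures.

1.200 ft²·°F·h/BTU

R = L/k = 6.962/5.8 = 1.2003 ft²·°F·h/BTU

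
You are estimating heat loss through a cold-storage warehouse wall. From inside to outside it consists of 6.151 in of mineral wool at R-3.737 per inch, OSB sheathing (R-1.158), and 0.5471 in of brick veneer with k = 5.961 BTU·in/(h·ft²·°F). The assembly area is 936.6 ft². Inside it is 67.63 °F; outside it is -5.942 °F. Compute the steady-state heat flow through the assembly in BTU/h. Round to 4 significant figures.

2843 BTU/h

6.151 × 3.737 = 22.986
0.5471/5.961 = 0.09178
R_total = 22.986 + 1.158 + 0.09178 = 24.236 ft²·°F·h/BTU
Q = A·ΔT/R = 936.6 × (67.63 − (-5.942)) / 24.236 = 2843.2 BTU/h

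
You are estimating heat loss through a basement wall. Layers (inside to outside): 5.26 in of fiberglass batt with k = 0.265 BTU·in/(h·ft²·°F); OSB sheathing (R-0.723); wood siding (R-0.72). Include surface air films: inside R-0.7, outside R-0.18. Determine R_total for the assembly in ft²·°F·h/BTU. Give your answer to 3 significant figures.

5.26/0.265 = 19.85
R_total = 0.7 + 19.85 + 0.723 + 0.72 + 0.18 = 22.17 ft²·°F·h/BTU

22.2 ft²·°F·h/BTU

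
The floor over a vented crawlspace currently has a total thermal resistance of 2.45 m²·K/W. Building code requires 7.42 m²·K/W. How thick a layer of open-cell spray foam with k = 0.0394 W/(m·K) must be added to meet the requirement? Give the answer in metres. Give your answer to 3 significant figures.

0.196 m

ΔR = 7.42 − 2.45 = 4.97 m²·K/W
L = ΔR × k = 4.97 × 0.0394 = 0.1958 m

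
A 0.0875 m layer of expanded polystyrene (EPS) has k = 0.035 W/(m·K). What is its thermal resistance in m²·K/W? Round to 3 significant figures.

2.50 m²·K/W

R = L/k = 0.0875/0.035 = 2.5 m²·K/W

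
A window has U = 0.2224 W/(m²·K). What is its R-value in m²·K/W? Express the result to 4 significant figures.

4.496 m²·K/W

R = 1/U = 1/0.2224 = 4.4964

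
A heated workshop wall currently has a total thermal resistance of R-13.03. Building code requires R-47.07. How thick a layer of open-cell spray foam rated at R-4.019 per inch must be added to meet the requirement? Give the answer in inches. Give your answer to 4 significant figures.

ΔR = 47.07 − 13.03 = 34.04 ft²·°F·h/BTU
L = ΔR / (R/in) = 34.04/4.019 = 8.4698 in

8.470 in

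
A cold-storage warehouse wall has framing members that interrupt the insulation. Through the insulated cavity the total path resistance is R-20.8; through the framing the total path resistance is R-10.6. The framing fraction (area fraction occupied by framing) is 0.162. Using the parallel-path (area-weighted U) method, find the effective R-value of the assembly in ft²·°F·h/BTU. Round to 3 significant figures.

18.0 ft²·°F·h/BTU

U_eff = 0.838/20.8 + 0.162/10.6 = 0.04029 + 0.01528 = 0.05557
R_eff = 1/U_eff = 17.99 ft²·°F·h/BTU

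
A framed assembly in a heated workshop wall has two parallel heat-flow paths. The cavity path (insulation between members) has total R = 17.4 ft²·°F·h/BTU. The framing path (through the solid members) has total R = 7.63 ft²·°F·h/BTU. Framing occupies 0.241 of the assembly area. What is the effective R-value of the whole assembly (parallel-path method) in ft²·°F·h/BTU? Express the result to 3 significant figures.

U_eff = 0.759/17.4 + 0.241/7.63 = 0.04362 + 0.03159 = 0.07521
R_eff = 1/U_eff = 13.3 ft²·°F·h/BTU

13.3 ft²·°F·h/BTU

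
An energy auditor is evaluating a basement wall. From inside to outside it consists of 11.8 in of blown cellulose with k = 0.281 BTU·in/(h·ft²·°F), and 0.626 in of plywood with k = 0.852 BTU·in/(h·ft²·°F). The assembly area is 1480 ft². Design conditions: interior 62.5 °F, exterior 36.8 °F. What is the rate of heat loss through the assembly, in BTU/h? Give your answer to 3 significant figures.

890 BTU/h

11.8/0.281 = 41.99
0.626/0.852 = 0.7347
R_total = 41.99 + 0.7347 = 42.73 ft²·°F·h/BTU
Q = A·ΔT/R = 1480 × (62.5 − 36.8) / 42.73 = 890.2 BTU/h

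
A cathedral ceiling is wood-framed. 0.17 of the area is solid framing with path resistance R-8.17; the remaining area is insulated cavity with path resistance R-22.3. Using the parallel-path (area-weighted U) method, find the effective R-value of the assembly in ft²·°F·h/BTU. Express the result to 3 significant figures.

U_eff = 0.83/22.3 + 0.17/8.17 = 0.03722 + 0.02081 = 0.05803
R_eff = 1/U_eff = 17.23 ft²·°F·h/BTU

17.2 ft²·°F·h/BTU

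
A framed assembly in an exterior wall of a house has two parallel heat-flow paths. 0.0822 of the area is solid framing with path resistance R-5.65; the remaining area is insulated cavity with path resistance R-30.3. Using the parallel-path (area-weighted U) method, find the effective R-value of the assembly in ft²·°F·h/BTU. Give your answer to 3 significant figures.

U_eff = 0.9178/30.3 + 0.0822/5.65 = 0.03029 + 0.01455 = 0.04484
R_eff = 1/U_eff = 22.3 ft²·°F·h/BTU

22.3 ft²·°F·h/BTU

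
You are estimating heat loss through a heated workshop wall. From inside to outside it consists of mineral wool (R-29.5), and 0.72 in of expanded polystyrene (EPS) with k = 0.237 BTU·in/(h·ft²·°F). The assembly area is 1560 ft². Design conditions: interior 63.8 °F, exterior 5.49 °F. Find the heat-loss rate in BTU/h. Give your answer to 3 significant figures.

2800 BTU/h

0.72/0.237 = 3.038
R_total = 29.5 + 3.038 = 32.54 ft²·°F·h/BTU
Q = A·ΔT/R = 1560 × (63.8 − 5.49) / 32.54 = 2796 BTU/h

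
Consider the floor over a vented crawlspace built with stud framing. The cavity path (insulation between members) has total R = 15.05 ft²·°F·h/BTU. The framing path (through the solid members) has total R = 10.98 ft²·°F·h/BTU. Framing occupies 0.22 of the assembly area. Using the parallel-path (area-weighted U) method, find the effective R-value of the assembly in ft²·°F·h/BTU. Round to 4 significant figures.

U_eff = 0.78/15.05 + 0.22/10.98 = 0.051827 + 0.020036 = 0.071864
R_eff = 1/U_eff = 13.915 ft²·°F·h/BTU

13.92 ft²·°F·h/BTU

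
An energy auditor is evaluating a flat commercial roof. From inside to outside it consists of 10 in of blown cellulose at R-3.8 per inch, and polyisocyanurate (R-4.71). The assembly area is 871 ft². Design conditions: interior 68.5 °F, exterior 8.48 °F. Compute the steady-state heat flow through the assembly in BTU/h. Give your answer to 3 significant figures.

10 × 3.8 = 38
R_total = 38 + 4.71 = 42.71 ft²·°F·h/BTU
Q = A·ΔT/R = 871 × (68.5 − 8.48) / 42.71 = 1224 BTU/h

1220 BTU/h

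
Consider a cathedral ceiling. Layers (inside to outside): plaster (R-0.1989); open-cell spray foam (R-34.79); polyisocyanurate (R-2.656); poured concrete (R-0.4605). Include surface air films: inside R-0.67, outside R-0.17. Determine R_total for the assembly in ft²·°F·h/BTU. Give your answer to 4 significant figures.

38.95 ft²·°F·h/BTU

R_total = 0.67 + 0.1989 + 34.79 + 2.656 + 0.4605 + 0.17 = 38.945 ft²·°F·h/BTU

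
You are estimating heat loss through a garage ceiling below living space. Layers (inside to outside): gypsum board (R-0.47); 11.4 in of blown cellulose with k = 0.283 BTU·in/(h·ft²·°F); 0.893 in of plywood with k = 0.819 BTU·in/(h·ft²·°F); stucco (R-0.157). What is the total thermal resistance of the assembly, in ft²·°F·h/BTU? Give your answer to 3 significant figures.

42.0 ft²·°F·h/BTU

11.4/0.283 = 40.28
0.893/0.819 = 1.09
R_total = 0.47 + 40.28 + 1.09 + 0.157 = 42 ft²·°F·h/BTU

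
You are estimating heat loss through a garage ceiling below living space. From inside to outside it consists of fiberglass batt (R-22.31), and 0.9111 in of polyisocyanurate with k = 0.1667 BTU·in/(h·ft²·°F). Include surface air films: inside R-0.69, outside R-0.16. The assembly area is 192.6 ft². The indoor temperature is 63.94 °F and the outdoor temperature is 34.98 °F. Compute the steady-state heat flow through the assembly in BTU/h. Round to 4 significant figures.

0.9111/0.1667 = 5.4655
R_total = 0.69 + 22.31 + 5.4655 + 0.16 = 28.626 ft²·°F·h/BTU
Q = A·ΔT/R = 192.6 × (63.94 − 34.98) / 28.626 = 194.85 BTU/h

194.9 BTU/h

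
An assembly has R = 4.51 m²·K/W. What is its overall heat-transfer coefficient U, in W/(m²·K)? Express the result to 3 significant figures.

0.222 W/(m²·K)

U = 1/R = 1/4.51 = 0.2217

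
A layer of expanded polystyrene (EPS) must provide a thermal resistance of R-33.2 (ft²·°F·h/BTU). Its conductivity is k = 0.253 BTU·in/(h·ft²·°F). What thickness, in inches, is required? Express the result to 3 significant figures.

8.40 in

L = R × k = 33.2 × 0.253 = 8.4 in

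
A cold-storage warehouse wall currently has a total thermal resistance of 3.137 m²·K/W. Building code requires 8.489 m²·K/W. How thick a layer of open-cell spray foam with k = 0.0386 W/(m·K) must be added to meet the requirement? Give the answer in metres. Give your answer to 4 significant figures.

0.2066 m

ΔR = 8.489 − 3.137 = 5.352 m²·K/W
L = ΔR × k = 5.352 × 0.0386 = 0.20659 m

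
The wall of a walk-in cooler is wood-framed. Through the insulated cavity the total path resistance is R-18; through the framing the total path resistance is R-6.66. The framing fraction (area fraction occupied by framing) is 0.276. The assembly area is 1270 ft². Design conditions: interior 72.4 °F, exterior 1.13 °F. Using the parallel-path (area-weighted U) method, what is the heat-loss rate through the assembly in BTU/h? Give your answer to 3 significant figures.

7390 BTU/h

U_eff = 0.724/18 + 0.276/6.66 = 0.04022 + 0.04144 = 0.08166
R_eff = 1/U_eff = 12.25 ft²·°F·h/BTU
Q = 1270 × (72.4 − 1.13) / 12.25 = 7392 BTU/h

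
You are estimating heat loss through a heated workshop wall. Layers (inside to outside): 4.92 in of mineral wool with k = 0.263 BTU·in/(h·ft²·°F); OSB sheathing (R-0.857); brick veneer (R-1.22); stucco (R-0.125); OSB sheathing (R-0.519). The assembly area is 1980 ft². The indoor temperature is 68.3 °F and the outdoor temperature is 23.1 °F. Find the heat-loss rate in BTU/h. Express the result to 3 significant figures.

4180 BTU/h

4.92/0.263 = 18.71
R_total = 18.71 + 0.857 + 1.22 + 0.125 + 0.519 = 21.43 ft²·°F·h/BTU
Q = A·ΔT/R = 1980 × (68.3 − 23.1) / 21.43 = 4177 BTU/h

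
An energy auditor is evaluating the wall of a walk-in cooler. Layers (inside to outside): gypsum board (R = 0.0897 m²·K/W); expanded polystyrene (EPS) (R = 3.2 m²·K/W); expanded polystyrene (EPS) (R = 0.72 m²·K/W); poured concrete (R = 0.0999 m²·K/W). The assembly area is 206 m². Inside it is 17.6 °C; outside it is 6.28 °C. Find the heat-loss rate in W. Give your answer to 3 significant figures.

R_total = 0.0897 + 3.2 + 0.72 + 0.0999 = 4.11 m²·K/W
Q = A·ΔT/R = 206 × (17.6 − 6.28) / 4.11 = 567.4 W

567 W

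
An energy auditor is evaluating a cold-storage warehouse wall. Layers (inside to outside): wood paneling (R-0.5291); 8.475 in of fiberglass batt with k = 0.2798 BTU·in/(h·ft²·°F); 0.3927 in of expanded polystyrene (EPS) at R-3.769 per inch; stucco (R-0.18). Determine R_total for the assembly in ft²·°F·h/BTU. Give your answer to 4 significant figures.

8.475/0.2798 = 30.289
0.3927 × 3.769 = 1.4801
R_total = 0.5291 + 30.289 + 1.4801 + 0.18 = 32.479 ft²·°F·h/BTU

32.48 ft²·°F·h/BTU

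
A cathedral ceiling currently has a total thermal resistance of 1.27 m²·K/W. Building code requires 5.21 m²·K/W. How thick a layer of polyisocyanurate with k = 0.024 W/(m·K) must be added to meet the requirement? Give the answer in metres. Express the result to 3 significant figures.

ΔR = 5.21 − 1.27 = 3.94 m²·K/W
L = ΔR × k = 3.94 × 0.024 = 0.09456 m

0.0946 m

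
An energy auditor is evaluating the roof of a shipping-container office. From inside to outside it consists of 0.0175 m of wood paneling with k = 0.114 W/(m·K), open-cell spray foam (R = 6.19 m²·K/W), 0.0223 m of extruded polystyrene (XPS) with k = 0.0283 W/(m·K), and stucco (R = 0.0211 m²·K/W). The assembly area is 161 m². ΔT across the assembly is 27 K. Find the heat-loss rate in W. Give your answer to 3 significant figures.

608 W

0.0175/0.114 = 0.1535
0.0223/0.0283 = 0.788
R_total = 0.1535 + 6.19 + 0.788 + 0.0211 = 7.153 m²·K/W
Q = A·ΔT/R = 161 × 27 / 7.153 = 607.8 W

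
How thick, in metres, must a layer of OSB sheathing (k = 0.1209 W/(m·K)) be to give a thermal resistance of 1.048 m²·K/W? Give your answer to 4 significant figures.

0.1267 m

L = R·k = 1.048 × 0.1209 = 0.1267 m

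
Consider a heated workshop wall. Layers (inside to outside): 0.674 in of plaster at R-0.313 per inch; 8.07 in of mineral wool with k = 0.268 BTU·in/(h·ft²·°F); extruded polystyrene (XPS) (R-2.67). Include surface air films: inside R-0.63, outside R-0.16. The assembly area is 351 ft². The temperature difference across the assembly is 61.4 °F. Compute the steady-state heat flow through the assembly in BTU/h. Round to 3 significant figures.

638 BTU/h

0.674 × 0.313 = 0.211
8.07/0.268 = 30.11
R_total = 0.63 + 0.211 + 30.11 + 2.67 + 0.16 = 33.78 ft²·°F·h/BTU
Q = A·ΔT/R = 351 × 61.4 / 33.78 = 637.9 BTU/h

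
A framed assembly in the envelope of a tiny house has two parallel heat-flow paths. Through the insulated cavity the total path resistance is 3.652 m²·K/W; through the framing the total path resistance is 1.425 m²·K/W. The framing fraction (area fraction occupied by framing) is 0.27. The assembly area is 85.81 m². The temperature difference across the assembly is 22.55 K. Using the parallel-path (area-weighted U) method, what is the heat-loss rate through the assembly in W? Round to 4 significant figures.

753.4 W

U_eff = 0.73/3.652 + 0.27/1.425 = 0.19989 + 0.18947 = 0.38936
R_eff = 1/U_eff = 2.5683 m²·K/W
Q = 85.81 × 22.55 / 2.5683 = 753.43 W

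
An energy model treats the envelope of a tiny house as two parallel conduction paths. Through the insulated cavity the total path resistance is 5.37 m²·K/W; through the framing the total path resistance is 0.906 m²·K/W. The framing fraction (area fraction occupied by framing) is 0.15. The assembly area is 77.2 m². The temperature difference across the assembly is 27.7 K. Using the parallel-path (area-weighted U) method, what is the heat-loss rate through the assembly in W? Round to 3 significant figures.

U_eff = 0.85/5.37 + 0.15/0.906 = 0.1583 + 0.1656 = 0.3238
R_eff = 1/U_eff = 3.088 m²·K/W
Q = 77.2 × 27.7 / 3.088 = 692.5 W

693 W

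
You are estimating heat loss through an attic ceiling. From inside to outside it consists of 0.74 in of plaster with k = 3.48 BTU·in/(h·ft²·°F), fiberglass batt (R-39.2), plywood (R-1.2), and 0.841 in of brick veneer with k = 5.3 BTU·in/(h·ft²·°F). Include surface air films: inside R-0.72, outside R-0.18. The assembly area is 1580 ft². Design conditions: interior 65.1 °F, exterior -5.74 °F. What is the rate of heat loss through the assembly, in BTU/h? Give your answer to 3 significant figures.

0.74/3.48 = 0.2126
0.841/5.3 = 0.1587
R_total = 0.72 + 0.2126 + 39.2 + 1.2 + 0.1587 + 0.18 = 41.67 ft²·°F·h/BTU
Q = A·ΔT/R = 1580 × (65.1 − (-5.74)) / 41.67 = 2686 BTU/h

2690 BTU/h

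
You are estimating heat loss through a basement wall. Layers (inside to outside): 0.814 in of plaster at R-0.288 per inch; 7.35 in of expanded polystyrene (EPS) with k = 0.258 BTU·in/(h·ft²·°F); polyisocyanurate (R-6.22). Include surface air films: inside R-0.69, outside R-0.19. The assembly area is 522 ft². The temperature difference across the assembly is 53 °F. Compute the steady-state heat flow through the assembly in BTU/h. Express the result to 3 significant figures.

0.814 × 0.288 = 0.2344
7.35/0.258 = 28.49
R_total = 0.69 + 0.2344 + 28.49 + 6.22 + 0.19 = 35.82 ft²·°F·h/BTU
Q = A·ΔT/R = 522 × 53 / 35.82 = 772.3 BTU/h

772 BTU/h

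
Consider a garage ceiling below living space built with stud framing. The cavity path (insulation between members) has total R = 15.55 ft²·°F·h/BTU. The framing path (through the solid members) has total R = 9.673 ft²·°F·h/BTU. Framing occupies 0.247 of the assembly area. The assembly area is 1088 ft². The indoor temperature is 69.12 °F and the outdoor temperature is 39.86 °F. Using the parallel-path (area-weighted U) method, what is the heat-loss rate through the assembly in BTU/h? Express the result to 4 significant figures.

2354 BTU/h

U_eff = 0.753/15.55 + 0.247/9.673 = 0.048424 + 0.025535 = 0.073959
R_eff = 1/U_eff = 13.521 ft²·°F·h/BTU
Q = 1088 × (69.12 − 39.86) / 13.521 = 2354.5 BTU/h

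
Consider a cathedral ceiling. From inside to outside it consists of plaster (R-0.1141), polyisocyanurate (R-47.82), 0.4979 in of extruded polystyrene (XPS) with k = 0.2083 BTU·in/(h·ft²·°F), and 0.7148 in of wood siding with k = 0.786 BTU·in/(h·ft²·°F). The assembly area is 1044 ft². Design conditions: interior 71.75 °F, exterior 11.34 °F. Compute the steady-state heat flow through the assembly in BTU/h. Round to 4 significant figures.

1231 BTU/h

0.4979/0.2083 = 2.3903
0.7148/0.786 = 0.90941
R_total = 0.1141 + 47.82 + 2.3903 + 0.90941 = 51.234 ft²·°F·h/BTU
Q = A·ΔT/R = 1044 × (71.75 − 11.34) / 51.234 = 1231 BTU/h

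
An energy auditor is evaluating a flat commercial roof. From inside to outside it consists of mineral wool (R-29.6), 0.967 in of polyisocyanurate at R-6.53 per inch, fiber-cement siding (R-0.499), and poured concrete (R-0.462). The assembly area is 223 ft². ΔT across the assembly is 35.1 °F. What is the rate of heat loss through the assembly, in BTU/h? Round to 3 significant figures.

212 BTU/h

0.967 × 6.53 = 6.315
R_total = 29.6 + 6.315 + 0.499 + 0.462 = 36.88 ft²·°F·h/BTU
Q = A·ΔT/R = 223 × 35.1 / 36.88 = 212.3 BTU/h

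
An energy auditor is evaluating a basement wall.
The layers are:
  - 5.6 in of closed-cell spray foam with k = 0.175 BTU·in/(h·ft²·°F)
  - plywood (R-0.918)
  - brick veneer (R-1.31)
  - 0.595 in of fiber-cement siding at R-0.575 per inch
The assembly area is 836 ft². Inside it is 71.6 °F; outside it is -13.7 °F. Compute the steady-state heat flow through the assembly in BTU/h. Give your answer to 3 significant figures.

5.6/0.175 = 32
0.595 × 0.575 = 0.3421
R_total = 32 + 0.918 + 1.31 + 0.3421 = 34.57 ft²·°F·h/BTU
Q = A·ΔT/R = 836 × (71.6 − (-13.7)) / 34.57 = 2063 BTU/h

2060 BTU/h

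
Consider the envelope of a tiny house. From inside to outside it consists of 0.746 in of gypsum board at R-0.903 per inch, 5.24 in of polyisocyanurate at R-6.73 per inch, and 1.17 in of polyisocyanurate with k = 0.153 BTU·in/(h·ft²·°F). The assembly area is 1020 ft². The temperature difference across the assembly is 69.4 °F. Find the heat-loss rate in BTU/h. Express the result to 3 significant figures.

1620 BTU/h

0.746 × 0.903 = 0.6736
5.24 × 6.73 = 35.27
1.17/0.153 = 7.647
R_total = 0.6736 + 35.27 + 7.647 = 43.59 ft²·°F·h/BTU
Q = A·ΔT/R = 1020 × 69.4 / 43.59 = 1624 BTU/h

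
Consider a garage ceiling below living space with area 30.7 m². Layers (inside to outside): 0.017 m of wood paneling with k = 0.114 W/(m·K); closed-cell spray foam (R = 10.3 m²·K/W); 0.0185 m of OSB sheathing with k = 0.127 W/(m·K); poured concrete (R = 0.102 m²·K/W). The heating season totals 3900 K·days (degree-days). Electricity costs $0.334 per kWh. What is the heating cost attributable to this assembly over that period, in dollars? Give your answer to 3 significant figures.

0.017/0.114 = 0.1491
0.0185/0.127 = 0.1457
R_total = 0.1491 + 10.3 + 0.1457 + 0.102 = 10.7 m²·K/W
E = A × HDD × 24 / R / 1000 = 30.7 × 3900 × 24 / 10.7 / 1000 = 268.6 kWh
Cost = 268.6 × 0.334 = $89.72

89.7 dollars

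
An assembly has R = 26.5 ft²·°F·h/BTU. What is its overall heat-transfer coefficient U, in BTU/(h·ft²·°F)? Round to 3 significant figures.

U = 1/R = 1/26.5 = 0.03774

0.0377 BTU/(h·ft²·°F)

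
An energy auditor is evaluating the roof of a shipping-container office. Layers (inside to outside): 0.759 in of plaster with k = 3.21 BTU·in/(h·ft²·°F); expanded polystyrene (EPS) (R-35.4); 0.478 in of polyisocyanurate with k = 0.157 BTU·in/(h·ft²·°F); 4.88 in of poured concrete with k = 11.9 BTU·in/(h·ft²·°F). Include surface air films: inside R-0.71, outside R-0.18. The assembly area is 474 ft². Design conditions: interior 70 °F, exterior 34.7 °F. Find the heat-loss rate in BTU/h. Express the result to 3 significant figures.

419 BTU/h

0.759/3.21 = 0.2364
0.478/0.157 = 3.045
4.88/11.9 = 0.4101
R_total = 0.71 + 0.2364 + 35.4 + 3.045 + 0.4101 + 0.18 = 39.98 ft²·°F·h/BTU
Q = A·ΔT/R = 474 × (70 − 34.7) / 39.98 = 418.5 BTU/h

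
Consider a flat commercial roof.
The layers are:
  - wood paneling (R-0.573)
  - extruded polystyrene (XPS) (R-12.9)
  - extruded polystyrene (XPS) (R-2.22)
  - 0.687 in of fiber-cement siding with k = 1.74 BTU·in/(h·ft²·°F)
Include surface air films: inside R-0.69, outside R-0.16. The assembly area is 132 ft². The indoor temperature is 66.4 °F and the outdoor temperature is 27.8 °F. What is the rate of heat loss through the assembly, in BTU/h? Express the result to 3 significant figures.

301 BTU/h

0.687/1.74 = 0.3948
R_total = 0.69 + 0.573 + 12.9 + 2.22 + 0.3948 + 0.16 = 16.94 ft²·°F·h/BTU
Q = A·ΔT/R = 132 × (66.4 − 27.8) / 16.94 = 300.8 BTU/h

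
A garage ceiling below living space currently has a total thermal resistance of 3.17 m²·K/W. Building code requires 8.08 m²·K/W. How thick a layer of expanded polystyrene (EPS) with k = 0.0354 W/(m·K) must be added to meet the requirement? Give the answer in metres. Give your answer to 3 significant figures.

0.174 m

ΔR = 8.08 − 3.17 = 4.91 m²·K/W
L = ΔR × k = 4.91 × 0.0354 = 0.1738 m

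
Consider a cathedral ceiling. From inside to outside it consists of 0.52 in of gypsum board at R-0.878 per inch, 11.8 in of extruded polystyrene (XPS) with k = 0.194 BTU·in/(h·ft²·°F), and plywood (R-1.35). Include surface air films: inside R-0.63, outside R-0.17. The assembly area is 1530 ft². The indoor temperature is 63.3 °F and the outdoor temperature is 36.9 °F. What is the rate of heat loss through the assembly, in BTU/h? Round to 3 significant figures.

0.52 × 0.878 = 0.4566
11.8/0.194 = 60.82
R_total = 0.63 + 0.4566 + 60.82 + 1.35 + 0.17 = 63.43 ft²·°F·h/BTU
Q = A·ΔT/R = 1530 × (63.3 − 36.9) / 63.43 = 636.8 BTU/h

637 BTU/h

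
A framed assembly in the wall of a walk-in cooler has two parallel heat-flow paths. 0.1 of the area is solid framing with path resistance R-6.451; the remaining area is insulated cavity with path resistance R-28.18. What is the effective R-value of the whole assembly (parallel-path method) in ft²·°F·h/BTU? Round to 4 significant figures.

21.08 ft²·°F·h/BTU

U_eff = 0.9/28.18 + 0.1/6.451 = 0.031938 + 0.015501 = 0.047439
R_eff = 1/U_eff = 21.08 ft²·°F·h/BTU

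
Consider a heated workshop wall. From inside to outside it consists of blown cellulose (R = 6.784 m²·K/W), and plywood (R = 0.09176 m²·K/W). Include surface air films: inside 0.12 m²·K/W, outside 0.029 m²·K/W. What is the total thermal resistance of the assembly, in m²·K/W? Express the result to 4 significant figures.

7.025 m²·K/W

R_total = 0.12 + 6.784 + 0.09176 + 0.029 = 7.0248 m²·K/W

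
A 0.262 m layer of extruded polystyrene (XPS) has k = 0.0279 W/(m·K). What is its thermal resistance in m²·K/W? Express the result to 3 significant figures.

R = L/k = 0.262/0.0279 = 9.391 m²·K/W

9.39 m²·K/W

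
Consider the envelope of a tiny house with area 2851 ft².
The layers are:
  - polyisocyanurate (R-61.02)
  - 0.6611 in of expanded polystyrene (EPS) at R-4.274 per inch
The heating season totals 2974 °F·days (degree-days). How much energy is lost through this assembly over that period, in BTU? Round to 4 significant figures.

3187000 BTU

0.6611 × 4.274 = 2.8255
R_total = 61.02 + 2.8255 = 63.846 ft²·°F·h/BTU
E = A × HDD × 24 / R = 2851 × 2974 × 24 / 63.846 = 3187300 BTU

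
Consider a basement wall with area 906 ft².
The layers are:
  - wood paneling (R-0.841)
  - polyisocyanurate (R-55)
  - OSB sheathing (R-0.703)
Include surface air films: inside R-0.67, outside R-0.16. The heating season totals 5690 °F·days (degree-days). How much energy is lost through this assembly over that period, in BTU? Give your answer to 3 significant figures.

2160000 BTU

R_total = 0.67 + 0.841 + 55 + 0.703 + 0.16 = 57.37 ft²·°F·h/BTU
E = A × HDD × 24 / R = 906 × 5690 × 24 / 57.37 = 2156000 BTU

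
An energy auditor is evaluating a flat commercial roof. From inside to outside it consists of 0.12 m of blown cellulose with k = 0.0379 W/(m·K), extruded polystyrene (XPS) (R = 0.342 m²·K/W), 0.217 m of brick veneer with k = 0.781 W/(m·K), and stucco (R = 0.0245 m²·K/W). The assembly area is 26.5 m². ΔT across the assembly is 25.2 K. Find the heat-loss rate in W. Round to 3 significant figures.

175 W

0.12/0.0379 = 3.166
0.217/0.781 = 0.2778
R_total = 3.166 + 0.342 + 0.2778 + 0.0245 = 3.811 m²·K/W
Q = A·ΔT/R = 26.5 × 25.2 / 3.811 = 175.2 W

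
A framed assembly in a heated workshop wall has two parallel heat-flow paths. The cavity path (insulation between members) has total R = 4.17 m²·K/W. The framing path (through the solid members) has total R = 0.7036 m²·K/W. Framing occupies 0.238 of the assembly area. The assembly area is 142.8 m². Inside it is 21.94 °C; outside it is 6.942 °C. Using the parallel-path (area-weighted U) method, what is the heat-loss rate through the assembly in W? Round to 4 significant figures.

U_eff = 0.762/4.17 + 0.238/0.7036 = 0.18273 + 0.33826 = 0.52099
R_eff = 1/U_eff = 1.9194 m²·K/W
Q = 142.8 × (21.94 − 6.942) / 1.9194 = 1115.8 W

1116 W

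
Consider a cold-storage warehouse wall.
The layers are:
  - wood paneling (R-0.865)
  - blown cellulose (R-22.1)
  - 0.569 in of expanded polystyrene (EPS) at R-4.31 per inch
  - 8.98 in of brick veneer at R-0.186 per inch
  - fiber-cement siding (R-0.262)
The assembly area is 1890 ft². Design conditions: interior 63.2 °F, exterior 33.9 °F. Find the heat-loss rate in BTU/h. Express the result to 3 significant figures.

0.569 × 4.31 = 2.452
8.98 × 0.186 = 1.67
R_total = 0.865 + 22.1 + 2.452 + 1.67 + 0.262 = 27.35 ft²·°F·h/BTU
Q = A·ΔT/R = 1890 × (63.2 − 33.9) / 27.35 = 2025 BTU/h

2020 BTU/h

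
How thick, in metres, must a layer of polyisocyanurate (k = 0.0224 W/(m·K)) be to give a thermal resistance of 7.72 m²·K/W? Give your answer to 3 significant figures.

0.173 m

L = R·k = 7.72 × 0.0224 = 0.1729 m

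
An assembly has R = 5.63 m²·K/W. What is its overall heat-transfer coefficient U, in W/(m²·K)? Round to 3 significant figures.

U = 1/R = 1/5.63 = 0.1776

0.178 W/(m²·K)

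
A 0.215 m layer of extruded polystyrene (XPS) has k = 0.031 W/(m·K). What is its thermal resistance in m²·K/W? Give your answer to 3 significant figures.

R = L/k = 0.215/0.031 = 6.935 m²·K/W

6.94 m²·K/W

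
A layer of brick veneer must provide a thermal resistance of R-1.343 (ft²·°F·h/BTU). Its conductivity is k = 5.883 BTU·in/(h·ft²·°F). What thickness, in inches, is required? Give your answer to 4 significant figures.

7.901 in

L = R × k = 1.343 × 5.883 = 7.9009 in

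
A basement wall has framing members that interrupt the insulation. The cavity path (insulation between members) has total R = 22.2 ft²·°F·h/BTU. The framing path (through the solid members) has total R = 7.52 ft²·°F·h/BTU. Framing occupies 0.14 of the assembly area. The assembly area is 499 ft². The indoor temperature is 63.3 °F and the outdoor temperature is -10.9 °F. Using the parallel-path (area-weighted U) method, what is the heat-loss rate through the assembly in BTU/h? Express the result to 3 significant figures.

2120 BTU/h

U_eff = 0.86/22.2 + 0.14/7.52 = 0.03874 + 0.01862 = 0.05736
R_eff = 1/U_eff = 17.44 ft²·°F·h/BTU
Q = 499 × (63.3 − (-10.9)) / 17.44 = 2124 BTU/h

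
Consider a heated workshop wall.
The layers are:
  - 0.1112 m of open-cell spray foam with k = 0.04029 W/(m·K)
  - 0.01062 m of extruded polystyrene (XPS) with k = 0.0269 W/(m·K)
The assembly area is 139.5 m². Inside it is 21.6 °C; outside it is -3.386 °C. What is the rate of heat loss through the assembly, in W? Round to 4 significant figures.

0.1112/0.04029 = 2.76
0.01062/0.0269 = 0.3948
R_total = 2.76 + 0.3948 = 3.1548 m²·K/W
Q = A·ΔT/R = 139.5 × (21.6 − (-3.386)) / 3.1548 = 1104.8 W

1105 W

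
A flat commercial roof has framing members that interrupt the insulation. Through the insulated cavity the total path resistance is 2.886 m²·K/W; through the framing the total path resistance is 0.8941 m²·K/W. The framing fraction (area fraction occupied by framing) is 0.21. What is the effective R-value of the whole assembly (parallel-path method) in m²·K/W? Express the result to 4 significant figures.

U_eff = 0.79/2.886 + 0.21/0.8941 = 0.27374 + 0.23487 = 0.50861
R_eff = 1/U_eff = 1.9661 m²·K/W

1.966 m²·K/W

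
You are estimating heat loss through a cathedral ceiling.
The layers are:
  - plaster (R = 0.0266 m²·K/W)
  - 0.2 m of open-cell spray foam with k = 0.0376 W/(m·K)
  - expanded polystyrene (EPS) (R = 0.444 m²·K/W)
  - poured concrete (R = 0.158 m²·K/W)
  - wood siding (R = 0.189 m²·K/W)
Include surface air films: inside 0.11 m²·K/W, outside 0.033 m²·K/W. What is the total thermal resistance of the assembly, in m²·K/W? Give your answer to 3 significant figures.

6.28 m²·K/W

0.2/0.0376 = 5.319
R_total = 0.11 + 0.0266 + 5.319 + 0.444 + 0.158 + 0.189 + 0.033 = 6.28 m²·K/W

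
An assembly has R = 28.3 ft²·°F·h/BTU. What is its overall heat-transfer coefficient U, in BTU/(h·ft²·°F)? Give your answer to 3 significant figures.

U = 1/R = 1/28.3 = 0.03534

0.0353 BTU/(h·ft²·°F)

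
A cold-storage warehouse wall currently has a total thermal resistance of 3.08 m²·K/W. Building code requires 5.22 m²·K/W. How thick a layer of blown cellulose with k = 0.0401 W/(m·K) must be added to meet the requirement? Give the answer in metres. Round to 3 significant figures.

ΔR = 5.22 − 3.08 = 2.14 m²·K/W
L = ΔR × k = 2.14 × 0.0401 = 0.08581 m

0.0858 m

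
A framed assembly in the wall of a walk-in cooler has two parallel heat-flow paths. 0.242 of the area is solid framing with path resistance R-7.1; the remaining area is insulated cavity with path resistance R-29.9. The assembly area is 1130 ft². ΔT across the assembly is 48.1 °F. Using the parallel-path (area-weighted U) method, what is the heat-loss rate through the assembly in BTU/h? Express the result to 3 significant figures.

U_eff = 0.758/29.9 + 0.242/7.1 = 0.02535 + 0.03408 = 0.05944
R_eff = 1/U_eff = 16.82 ft²·°F·h/BTU
Q = 1130 × 48.1 / 16.82 = 3231 BTU/h

3230 BTU/h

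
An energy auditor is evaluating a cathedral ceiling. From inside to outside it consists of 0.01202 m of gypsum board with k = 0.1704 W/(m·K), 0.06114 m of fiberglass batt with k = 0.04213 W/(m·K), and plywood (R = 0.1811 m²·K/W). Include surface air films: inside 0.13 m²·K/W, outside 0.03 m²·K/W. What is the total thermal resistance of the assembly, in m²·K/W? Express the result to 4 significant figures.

0.01202/0.1704 = 0.07054
0.06114/0.04213 = 1.4512
R_total = 0.13 + 0.07054 + 1.4512 + 0.1811 + 0.03 = 1.8629 m²·K/W

1.863 m²·K/W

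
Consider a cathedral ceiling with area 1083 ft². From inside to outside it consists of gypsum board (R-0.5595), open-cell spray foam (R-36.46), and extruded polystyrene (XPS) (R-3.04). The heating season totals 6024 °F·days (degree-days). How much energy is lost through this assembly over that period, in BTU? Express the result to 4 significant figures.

R_total = 0.5595 + 36.46 + 3.04 = 40.059 ft²·°F·h/BTU
E = A × HDD × 24 / R = 1083 × 6024 × 24 / 40.059 = 3908600 BTU

3909000 BTU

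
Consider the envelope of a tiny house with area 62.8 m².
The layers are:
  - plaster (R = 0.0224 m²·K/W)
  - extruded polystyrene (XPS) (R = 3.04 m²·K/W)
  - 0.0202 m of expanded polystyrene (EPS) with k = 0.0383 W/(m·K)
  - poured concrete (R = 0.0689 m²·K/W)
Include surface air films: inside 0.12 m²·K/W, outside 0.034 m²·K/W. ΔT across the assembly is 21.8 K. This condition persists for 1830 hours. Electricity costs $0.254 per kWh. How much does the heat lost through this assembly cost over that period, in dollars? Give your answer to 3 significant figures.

0.0202/0.0383 = 0.5274
R_total = 0.12 + 0.0224 + 3.04 + 0.5274 + 0.0689 + 0.034 = 3.813 m²·K/W
Q = 62.8 × 21.8 / 3.813 = 359.1 W
E = 359.1 W × 1830 h / 1000 = 657.1 kWh
Cost = 657.1 × 0.254 = $166.9

167 dollars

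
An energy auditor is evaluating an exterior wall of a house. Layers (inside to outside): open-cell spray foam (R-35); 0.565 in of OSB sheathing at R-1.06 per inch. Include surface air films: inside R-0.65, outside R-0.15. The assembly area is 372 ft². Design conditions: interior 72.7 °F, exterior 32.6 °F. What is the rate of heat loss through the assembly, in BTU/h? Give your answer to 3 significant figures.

0.565 × 1.06 = 0.5989
R_total = 0.65 + 35 + 0.5989 + 0.15 = 36.4 ft²·°F·h/BTU
Q = A·ΔT/R = 372 × (72.7 − 32.6) / 36.4 = 409.8 BTU/h

410 BTU/h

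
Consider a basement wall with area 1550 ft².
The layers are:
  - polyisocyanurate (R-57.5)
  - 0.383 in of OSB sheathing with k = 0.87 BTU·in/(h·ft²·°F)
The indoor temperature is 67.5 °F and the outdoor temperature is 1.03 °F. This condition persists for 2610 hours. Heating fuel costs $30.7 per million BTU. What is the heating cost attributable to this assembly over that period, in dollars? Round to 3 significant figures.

0.383/0.87 = 0.4402
R_total = 57.5 + 0.4402 = 57.94 ft²·°F·h/BTU
Q = 1550 × (67.5 − 1.03) / 57.94 = 1778 BTU/h
E = 1778 × 2610 = 4641000 BTU
Cost = 4641000/10⁶ × 30.7 = $142.5

142 dollars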